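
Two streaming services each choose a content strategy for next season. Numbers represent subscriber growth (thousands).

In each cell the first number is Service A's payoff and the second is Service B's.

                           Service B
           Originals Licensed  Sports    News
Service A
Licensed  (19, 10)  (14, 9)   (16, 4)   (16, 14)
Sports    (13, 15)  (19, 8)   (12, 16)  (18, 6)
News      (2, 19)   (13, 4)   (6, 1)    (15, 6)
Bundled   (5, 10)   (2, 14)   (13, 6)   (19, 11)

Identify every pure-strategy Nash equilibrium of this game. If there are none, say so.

Service A against Originals: payoffs 19, 13, 2, 5 → best response Licensed.
Service A against Licensed: payoffs 14, 19, 13, 2 → best response Sports.
Service A against Sports: payoffs 16, 12, 6, 13 → best response Licensed.
Service A against News: payoffs 16, 18, 15, 19 → best response Bundled.
Service B against Licensed: payoffs 10, 9, 4, 14 → best response News.
Service B against Sports: payoffs 15, 8, 16, 6 → best response Sports.
Service B against News: payoffs 19, 4, 1, 6 → best response Originals.
Service B against Bundled: payoffs 10, 14, 6, 11 → best response Licensed.
No profile is a mutual best response for all players.

No pure-strategy Nash equilibrium.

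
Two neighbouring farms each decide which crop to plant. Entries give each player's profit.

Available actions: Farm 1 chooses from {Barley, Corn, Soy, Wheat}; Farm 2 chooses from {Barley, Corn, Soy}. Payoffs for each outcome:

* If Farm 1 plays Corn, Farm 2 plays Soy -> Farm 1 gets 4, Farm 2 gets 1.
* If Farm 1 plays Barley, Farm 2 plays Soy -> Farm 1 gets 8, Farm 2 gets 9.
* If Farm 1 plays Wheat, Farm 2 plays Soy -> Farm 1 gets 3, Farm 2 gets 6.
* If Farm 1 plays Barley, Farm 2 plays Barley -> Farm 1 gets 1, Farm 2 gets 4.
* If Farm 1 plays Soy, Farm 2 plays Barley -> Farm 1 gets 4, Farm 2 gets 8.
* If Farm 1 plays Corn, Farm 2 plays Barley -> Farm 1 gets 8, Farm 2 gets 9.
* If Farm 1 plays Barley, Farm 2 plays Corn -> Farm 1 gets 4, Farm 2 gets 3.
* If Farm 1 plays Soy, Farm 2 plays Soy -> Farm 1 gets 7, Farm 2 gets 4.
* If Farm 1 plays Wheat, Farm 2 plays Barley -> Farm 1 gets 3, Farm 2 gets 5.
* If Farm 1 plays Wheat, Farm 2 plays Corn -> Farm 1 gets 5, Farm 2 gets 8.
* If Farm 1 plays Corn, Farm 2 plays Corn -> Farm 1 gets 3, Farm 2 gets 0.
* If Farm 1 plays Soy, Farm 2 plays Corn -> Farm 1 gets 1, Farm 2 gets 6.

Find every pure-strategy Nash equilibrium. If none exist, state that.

Check each profile: it is a Nash equilibrium iff no player can strictly gain by switching unilaterally.
(Barley, Barley): Farm 1 can switch to Corn (1 → 8). Not NE.
(Barley, Corn): Farm 1 can switch to Wheat (4 → 5). Not NE.
(Barley, Soy): Farm 1 gets 8, best alternative 7; Farm 2 gets 9, best alternative 4. No profitable deviation — NE.
(Corn, Barley): Farm 1 gets 8, best alternative 4; Farm 2 gets 9, best alternative 1. No profitable deviation — NE.
(Corn, Corn): Farm 1 can switch to Barley (3 → 4). Not NE.
(Corn, Soy): Farm 1 can switch to Barley (4 → 8). Not NE.
(Soy, Barley): Farm 1 can switch to Corn (4 → 8). Not NE.
(Soy, Corn): Farm 1 can switch to Barley (1 → 4). Not NE.
(Soy, Soy): Farm 1 can switch to Barley (7 → 8). Not NE.
(Wheat, Barley): Farm 1 can switch to Corn (3 → 8). Not NE.
(Wheat, Corn): Farm 1 gets 5, best alternative 4; Farm 2 gets 8, best alternative 6. No profitable deviation — NE.
(Wheat, Soy): Farm 1 can switch to Barley (3 → 8). Not NE.

Pure-strategy Nash equilibria: (Barley, Soy) and (Corn, Barley) and (Wheat, Corn)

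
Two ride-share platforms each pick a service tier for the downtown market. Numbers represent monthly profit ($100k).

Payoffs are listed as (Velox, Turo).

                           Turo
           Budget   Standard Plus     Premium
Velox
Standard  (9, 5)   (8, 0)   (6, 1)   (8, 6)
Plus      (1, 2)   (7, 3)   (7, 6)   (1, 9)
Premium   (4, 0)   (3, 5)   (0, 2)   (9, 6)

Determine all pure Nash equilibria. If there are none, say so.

Mark each player's best response to every combination of opponents' strategies; a profile where every player is best-responding is a pure Nash equilibrium.
Velox against Budget: payoffs 9, 1, 4 → best response Standard.
Velox against Standard: payoffs 8, 7, 3 → best response Standard.
Velox against Plus: payoffs 6, 7, 0 → best response Plus.
Velox against Premium: payoffs 8, 1, 9 → best response Premium.
Turo against Standard: payoffs 5, 0, 1, 6 → best response Premium.
Turo against Plus: payoffs 2, 3, 6, 9 → best response Premium.
Turo against Premium: payoffs 0, 5, 2, 6 → best response Premium.
Mutual best responses: (Premium, Premium).

(Premium, Premium)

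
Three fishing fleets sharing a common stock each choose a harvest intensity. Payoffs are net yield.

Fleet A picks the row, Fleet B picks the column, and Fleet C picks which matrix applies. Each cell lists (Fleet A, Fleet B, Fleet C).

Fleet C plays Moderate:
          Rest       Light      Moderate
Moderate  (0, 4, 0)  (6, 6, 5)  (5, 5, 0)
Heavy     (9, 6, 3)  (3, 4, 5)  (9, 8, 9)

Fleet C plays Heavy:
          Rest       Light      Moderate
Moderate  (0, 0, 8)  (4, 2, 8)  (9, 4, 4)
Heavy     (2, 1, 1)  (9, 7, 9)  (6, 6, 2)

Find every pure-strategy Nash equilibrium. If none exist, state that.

The pure Nash equilibria are (Moderate, Moderate, Heavy), (Heavy, Light, Heavy), (Heavy, Moderate, Moderate).

(Moderate, Rest, Moderate): Fleet A can switch to Heavy (0 → 9). Not NE.
(Moderate, Rest, Heavy): Fleet A can switch to Heavy (0 → 2). Not NE.
(Moderate, Light, Moderate): Fleet C can switch to Heavy (5 → 8). Not NE.
(Moderate, Light, Heavy): Fleet A can switch to Heavy (4 → 9). Not NE.
(Moderate, Moderate, Moderate): Fleet A can switch to Heavy (5 → 9). Not NE.
(Moderate, Moderate, Heavy): Fleet A gets 9, best alternative 6; Fleet B gets 4, best alternative 2; Fleet C gets 4, best alternative 0. No profitable deviation — NE.
(Heavy, Rest, Moderate): Fleet B can switch to Moderate (6 → 8). Not NE.
(Heavy, Rest, Heavy): Fleet B can switch to Light (1 → 7). Not NE.
(Heavy, Light, Moderate): Fleet A can switch to Moderate (3 → 6). Not NE.
(Heavy, Light, Heavy): Fleet A gets 9, best alternative 4; Fleet B gets 7, best alternative 6; Fleet C gets 9, best alternative 5. No profitable deviation — NE.
(Heavy, Moderate, Moderate): Fleet A gets 9, best alternative 5; Fleet B gets 8, best alternative 6; Fleet C gets 9, best alternative 2. No profitable deviation — NE.
(The remaining 1 profile has a profitable deviation by the same check.)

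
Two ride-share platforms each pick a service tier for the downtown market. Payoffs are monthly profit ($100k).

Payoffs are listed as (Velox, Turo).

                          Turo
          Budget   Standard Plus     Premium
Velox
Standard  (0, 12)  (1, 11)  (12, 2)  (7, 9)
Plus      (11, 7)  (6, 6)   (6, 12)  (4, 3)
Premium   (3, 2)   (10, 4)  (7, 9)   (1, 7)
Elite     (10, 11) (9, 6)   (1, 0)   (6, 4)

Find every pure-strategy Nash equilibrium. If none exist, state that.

This game has no pure Nash equilibrium.

(Standard, Budget): Velox can switch to Plus (0 → 11). Not NE.
(Standard, Standard): Velox can switch to Plus (1 → 6). Not NE.
(Standard, Plus): Turo can switch to Budget (2 → 12). Not NE.
(Standard, Premium): Turo can switch to Budget (9 → 12). Not NE.
(Plus, Budget): Turo can switch to Plus (7 → 12). Not NE.
(Plus, Standard): Velox can switch to Premium (6 → 10). Not NE.
(The remaining 10 profiles each have a profitable deviation by the same check.)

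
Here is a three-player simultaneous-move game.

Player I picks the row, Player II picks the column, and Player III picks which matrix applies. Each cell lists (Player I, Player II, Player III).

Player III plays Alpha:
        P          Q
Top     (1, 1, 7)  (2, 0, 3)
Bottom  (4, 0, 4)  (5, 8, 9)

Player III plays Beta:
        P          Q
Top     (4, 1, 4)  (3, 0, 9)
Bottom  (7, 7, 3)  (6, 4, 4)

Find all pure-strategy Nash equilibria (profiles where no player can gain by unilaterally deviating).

The unique pure-strategy Nash equilibrium is (Bottom, Q, Alpha).

Player I against (P, Alpha): payoffs 1, 4 → best response Bottom.
Player I against (P, Beta): payoffs 4, 7 → best response Bottom.
Player I against (Q, Alpha): payoffs 2, 5 → best response Bottom.
Player I against (Q, Beta): payoffs 3, 6 → best response Bottom.
Player II against (Top, Alpha): payoffs 1, 0 → best response P.
Player II against (Top, Beta): payoffs 1, 0 → best response P.
Player II against (Bottom, Alpha): payoffs 0, 8 → best response Q.
Player II against (Bottom, Beta): payoffs 7, 4 → best response P.
Player III against (Top, P): payoffs 7, 4 → best response Alpha.
Player III against (Top, Q): payoffs 3, 9 → best response Beta.
Player III against (Bottom, P): payoffs 4, 3 → best response Alpha.
Player III against (Bottom, Q): payoffs 9, 4 → best response Alpha.
Mutual best responses: (Bottom, Q, Alpha).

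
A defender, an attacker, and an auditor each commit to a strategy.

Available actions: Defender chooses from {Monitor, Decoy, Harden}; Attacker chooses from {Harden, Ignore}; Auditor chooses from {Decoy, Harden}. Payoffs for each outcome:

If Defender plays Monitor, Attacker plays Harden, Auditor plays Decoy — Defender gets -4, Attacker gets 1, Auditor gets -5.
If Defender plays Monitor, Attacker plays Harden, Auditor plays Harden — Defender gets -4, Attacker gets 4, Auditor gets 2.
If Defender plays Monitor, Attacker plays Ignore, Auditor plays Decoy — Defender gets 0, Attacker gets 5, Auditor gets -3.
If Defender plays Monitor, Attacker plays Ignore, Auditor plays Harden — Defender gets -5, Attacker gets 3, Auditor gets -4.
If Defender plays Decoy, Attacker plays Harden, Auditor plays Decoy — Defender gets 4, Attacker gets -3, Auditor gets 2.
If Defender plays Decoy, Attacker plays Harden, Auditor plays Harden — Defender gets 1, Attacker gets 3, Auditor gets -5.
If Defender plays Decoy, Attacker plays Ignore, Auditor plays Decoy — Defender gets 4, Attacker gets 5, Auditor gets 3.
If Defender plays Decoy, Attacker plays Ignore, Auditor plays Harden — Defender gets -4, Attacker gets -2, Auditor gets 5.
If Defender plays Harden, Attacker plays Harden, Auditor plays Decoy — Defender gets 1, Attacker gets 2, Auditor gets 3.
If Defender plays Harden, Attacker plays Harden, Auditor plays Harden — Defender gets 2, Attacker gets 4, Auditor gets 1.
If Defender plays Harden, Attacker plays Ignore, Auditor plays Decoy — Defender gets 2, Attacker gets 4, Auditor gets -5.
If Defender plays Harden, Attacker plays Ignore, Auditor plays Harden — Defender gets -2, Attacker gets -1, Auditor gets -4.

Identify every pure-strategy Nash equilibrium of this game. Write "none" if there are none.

(Monitor, Harden, Decoy): Defender can switch to Decoy (-4 → 4). Not NE.
(Monitor, Harden, Harden): Defender can switch to Decoy (-4 → 1). Not NE.
(Monitor, Ignore, Decoy): Defender can switch to Decoy (0 → 4). Not NE.
(Monitor, Ignore, Harden): Defender can switch to Decoy (-5 → -4). Not NE.
(Decoy, Harden, Decoy): Attacker can switch to Ignore (-3 → 5). Not NE.
(Decoy, Harden, Harden): Defender can switch to Harden (1 → 2). Not NE.
(Decoy, Ignore, Decoy): Auditor can switch to Harden (3 → 5). Not NE.
(Decoy, Ignore, Harden): Defender can switch to Harden (-4 → -2). Not NE.
(Harden, Harden, Decoy): Defender can switch to Decoy (1 → 4). Not NE.
(Harden, Harden, Harden): Auditor can switch to Decoy (1 → 3). Not NE.
(The remaining 2 profiles each have a profitable deviation by the same check.)

This game has no pure Nash equilibrium.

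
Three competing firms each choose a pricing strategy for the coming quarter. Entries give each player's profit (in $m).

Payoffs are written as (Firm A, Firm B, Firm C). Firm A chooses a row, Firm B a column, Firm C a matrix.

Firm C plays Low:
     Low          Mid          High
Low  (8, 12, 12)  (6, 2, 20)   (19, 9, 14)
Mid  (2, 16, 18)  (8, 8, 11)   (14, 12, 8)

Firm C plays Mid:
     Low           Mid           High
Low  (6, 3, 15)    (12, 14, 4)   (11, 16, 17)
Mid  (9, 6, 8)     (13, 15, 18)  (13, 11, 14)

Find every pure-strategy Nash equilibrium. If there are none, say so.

Pure NE: (Mid, Mid, Mid)

For each player, find the best response to each opponent profile; mutual best responses are the pure NE.
Firm A against (Low, Low): payoffs 8, 2 → best response Low.
Firm A against (Low, Mid): payoffs 6, 9 → best response Mid.
Firm A against (Mid, Low): payoffs 6, 8 → best response Mid.
Firm A against (Mid, Mid): payoffs 12, 13 → best response Mid.
Firm A against (High, Low): payoffs 19, 14 → best response Low.
Firm A against (High, Mid): payoffs 11, 13 → best response Mid.
Firm B against (Low, Low): payoffs 12, 2, 9 → best response Low.
Firm B against (Low, Mid): payoffs 3, 14, 16 → best response High.
Firm B against (Mid, Low): payoffs 16, 8, 12 → best response Low.
Firm B against (Mid, Mid): payoffs 6, 15, 11 → best response Mid.
Firm C against (Low, Low): payoffs 12, 15 → best response Mid.
Firm C against (Low, Mid): payoffs 20, 4 → best response Low.
Firm C against (Low, High): payoffs 14, 17 → best response Mid.
Firm C against (Mid, Low): payoffs 18, 8 → best response Low.
Firm C against (Mid, Mid): payoffs 11, 18 → best response Mid.
Firm C against (Mid, High): payoffs 8, 14 → best response Mid.
Mutual best responses: (Mid, Mid, Mid).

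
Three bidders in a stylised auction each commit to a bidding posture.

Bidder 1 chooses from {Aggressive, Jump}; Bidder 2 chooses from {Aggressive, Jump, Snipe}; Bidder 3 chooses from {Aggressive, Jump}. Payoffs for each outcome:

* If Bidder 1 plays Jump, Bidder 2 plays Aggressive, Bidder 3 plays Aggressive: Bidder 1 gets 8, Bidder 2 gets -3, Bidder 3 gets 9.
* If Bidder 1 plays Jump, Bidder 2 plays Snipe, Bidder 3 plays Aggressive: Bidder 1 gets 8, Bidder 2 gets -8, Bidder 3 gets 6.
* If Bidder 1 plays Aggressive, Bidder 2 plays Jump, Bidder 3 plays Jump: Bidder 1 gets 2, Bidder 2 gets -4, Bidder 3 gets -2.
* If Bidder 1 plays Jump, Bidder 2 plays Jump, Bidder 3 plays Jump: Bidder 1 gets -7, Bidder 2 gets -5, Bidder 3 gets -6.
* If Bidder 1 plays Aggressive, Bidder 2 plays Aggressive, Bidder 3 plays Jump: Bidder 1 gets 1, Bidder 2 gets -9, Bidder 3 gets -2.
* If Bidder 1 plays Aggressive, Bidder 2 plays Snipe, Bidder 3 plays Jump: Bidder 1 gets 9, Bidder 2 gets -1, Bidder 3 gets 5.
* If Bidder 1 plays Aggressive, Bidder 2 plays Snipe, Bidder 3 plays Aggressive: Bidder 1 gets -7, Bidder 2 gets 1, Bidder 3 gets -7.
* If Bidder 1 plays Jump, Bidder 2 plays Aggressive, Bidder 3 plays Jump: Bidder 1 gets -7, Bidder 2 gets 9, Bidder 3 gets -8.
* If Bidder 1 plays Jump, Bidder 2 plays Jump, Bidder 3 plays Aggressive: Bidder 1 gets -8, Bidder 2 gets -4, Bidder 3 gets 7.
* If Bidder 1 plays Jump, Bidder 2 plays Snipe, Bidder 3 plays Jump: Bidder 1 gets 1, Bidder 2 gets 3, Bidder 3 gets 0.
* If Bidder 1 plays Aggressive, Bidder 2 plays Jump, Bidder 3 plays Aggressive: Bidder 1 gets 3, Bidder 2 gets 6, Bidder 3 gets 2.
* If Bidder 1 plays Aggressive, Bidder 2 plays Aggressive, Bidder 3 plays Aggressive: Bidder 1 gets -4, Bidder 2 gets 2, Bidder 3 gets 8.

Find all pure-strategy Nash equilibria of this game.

(Aggressive, Jump, Aggressive), (Aggressive, Snipe, Jump), (Jump, Aggressive, Aggressive)

For each player, find the best response to each opponent profile; mutual best responses are the pure NE.
Bidder 1 against (Aggressive, Aggressive): payoffs -4, 8 → best response Jump.
Bidder 1 against (Aggressive, Jump): payoffs 1, -7 → best response Aggressive.
Bidder 1 against (Jump, Aggressive): payoffs 3, -8 → best response Aggressive.
Bidder 1 against (Jump, Jump): payoffs 2, -7 → best response Aggressive.
Bidder 1 against (Snipe, Aggressive): payoffs -7, 8 → best response Jump.
Bidder 1 against (Snipe, Jump): payoffs 9, 1 → best response Aggressive.
Bidder 2 against (Aggressive, Aggressive): payoffs 2, 6, 1 → best response Jump.
Bidder 2 against (Aggressive, Jump): payoffs -9, -4, -1 → best response Snipe.
Bidder 2 against (Jump, Aggressive): payoffs -3, -4, -8 → best response Aggressive.
Bidder 2 against (Jump, Jump): payoffs 9, -5, 3 → best response Aggressive.
Bidder 3 against (Aggressive, Aggressive): payoffs 8, -2 → best response Aggressive.
Bidder 3 against (Aggressive, Jump): payoffs 2, -2 → best response Aggressive.
Bidder 3 against (Aggressive, Snipe): payoffs -7, 5 → best response Jump.
Bidder 3 against (Jump, Aggressive): payoffs 9, -8 → best response Aggressive.
Bidder 3 against (Jump, Jump): payoffs 7, -6 → best response Aggressive.
Bidder 3 against (Jump, Snipe): payoffs 6, 0 → best response Aggressive.
Mutual best responses: (Aggressive, Jump, Aggressive); (Aggressive, Snipe, Jump); (Jump, Aggressive, Aggressive).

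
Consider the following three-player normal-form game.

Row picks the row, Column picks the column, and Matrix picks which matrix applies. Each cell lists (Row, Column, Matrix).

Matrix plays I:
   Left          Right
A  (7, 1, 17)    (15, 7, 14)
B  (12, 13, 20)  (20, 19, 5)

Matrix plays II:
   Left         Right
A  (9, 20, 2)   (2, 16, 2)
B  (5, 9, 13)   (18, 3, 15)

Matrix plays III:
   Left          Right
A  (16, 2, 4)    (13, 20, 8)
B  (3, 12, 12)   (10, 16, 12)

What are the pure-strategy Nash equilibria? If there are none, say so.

none

Mark each player's best response to every combination of opponents' strategies; a profile where every player is best-responding is a pure Nash equilibrium.
Row against (Left, I): payoffs 7, 12 → best response B.
Row against (Left, II): payoffs 9, 5 → best response A.
Row against (Left, III): payoffs 16, 3 → best response A.
Row against (Right, I): payoffs 15, 20 → best response B.
Row against (Right, II): payoffs 2, 18 → best response B.
Row against (Right, III): payoffs 13, 10 → best response A.
Column against (A, I): payoffs 1, 7 → best response Right.
Column against (A, II): payoffs 20, 16 → best response Left.
Column against (A, III): payoffs 2, 20 → best response Right.
Column against (B, I): payoffs 13, 19 → best response Right.
Column against (B, II): payoffs 9, 3 → best response Left.
Column against (B, III): payoffs 12, 16 → best response Right.
Matrix against (A, Left): payoffs 17, 2, 4 → best response I.
Matrix against (A, Right): payoffs 14, 2, 8 → best response I.
Matrix against (B, Left): payoffs 20, 13, 12 → best response I.
Matrix against (B, Right): payoffs 5, 15, 12 → best response II.
No profile is a mutual best response for all players.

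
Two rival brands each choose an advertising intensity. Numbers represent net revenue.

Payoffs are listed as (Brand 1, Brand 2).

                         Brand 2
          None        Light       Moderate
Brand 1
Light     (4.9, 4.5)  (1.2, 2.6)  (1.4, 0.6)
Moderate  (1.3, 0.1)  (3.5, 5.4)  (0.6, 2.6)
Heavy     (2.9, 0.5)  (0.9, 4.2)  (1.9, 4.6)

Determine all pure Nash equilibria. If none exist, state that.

For each strategy profile, look for a profitable unilateral deviation.
(Light, None): Brand 1 gets 4.9, best alternative 2.9; Brand 2 gets 4.5, best alternative 2.6. No profitable deviation — NE.
(Light, Light): Brand 1 can switch to Moderate (1.2 → 3.5). Not NE.
(Light, Moderate): Brand 1 can switch to Heavy (1.4 → 1.9). Not NE.
(Moderate, None): Brand 1 can switch to Light (1.3 → 4.9). Not NE.
(Moderate, Light): Brand 1 gets 3.5, best alternative 1.2; Brand 2 gets 5.4, best alternative 2.6. No profitable deviation — NE.
(Moderate, Moderate): Brand 1 can switch to Light (0.6 → 1.4). Not NE.
(Heavy, None): Brand 1 can switch to Light (2.9 → 4.9). Not NE.
(Heavy, Light): Brand 1 can switch to Light (0.9 → 1.2). Not NE.
(Heavy, Moderate): Brand 1 gets 1.9, best alternative 1.4; Brand 2 gets 4.6, best alternative 4.2. No profitable deviation — NE.

The pure Nash equilibria are (Light, None), (Moderate, Light), (Heavy, Moderate).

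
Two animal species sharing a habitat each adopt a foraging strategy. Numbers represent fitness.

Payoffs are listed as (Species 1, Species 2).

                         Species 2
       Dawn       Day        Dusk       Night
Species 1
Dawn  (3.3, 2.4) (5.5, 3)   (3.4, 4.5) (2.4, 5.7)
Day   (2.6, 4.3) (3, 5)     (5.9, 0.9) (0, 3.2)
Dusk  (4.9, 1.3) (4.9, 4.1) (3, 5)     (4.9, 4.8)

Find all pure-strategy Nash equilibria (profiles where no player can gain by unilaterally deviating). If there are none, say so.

(Dawn, Dawn): Species 1 can switch to Dusk (3.3 → 4.9). Not NE.
(Dawn, Day): Species 2 can switch to Dusk (3 → 4.5). Not NE.
(Dawn, Dusk): Species 1 can switch to Day (3.4 → 5.9). Not NE.
(Dawn, Night): Species 1 can switch to Dusk (2.4 → 4.9). Not NE.
(Day, Dawn): Species 1 can switch to Dawn (2.6 → 3.3). Not NE.
(Day, Day): Species 1 can switch to Dawn (3 → 5.5). Not NE.
(Day, Dusk): Species 2 can switch to Dawn (0.9 → 4.3). Not NE.
(Day, Night): Species 1 can switch to Dawn (0 → 2.4). Not NE.
(The remaining 4 profiles each have a profitable deviation by the same check.)

none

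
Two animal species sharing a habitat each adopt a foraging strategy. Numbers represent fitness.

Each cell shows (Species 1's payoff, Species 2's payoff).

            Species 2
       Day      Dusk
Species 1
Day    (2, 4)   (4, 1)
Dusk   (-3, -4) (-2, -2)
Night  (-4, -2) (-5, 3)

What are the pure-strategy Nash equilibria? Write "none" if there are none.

The unique pure-strategy Nash equilibrium is (Day, Day).

(Day, Day): Species 1 gets 2, best alternative -3; Species 2 gets 4, best alternative 1. No profitable deviation — NE.
(Day, Dusk): Species 2 can switch to Day (1 → 4). Not NE.
(Dusk, Day): Species 1 can switch to Day (-3 → 2). Not NE.
(Dusk, Dusk): Species 1 can switch to Day (-2 → 4). Not NE.
(Night, Day): Species 1 can switch to Day (-4 → 2). Not NE.
(Night, Dusk): Species 1 can switch to Day (-5 → 4). Not NE.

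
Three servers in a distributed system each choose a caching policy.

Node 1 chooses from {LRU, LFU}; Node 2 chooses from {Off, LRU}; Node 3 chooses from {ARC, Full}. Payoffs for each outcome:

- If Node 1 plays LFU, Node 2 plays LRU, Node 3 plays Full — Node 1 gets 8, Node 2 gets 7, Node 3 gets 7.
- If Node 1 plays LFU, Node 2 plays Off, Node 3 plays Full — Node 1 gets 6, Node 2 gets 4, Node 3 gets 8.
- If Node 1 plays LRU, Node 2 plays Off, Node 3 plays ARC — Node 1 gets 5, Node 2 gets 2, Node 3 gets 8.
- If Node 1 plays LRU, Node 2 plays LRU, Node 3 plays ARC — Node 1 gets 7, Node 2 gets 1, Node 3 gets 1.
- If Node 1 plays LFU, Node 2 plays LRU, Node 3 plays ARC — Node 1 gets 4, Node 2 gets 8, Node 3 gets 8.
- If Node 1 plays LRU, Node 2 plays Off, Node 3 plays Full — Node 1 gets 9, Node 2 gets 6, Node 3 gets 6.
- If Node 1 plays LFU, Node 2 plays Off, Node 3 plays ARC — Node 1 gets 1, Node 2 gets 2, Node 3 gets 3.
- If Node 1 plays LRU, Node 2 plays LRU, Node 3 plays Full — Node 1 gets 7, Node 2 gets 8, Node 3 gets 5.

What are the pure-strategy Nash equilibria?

(LRU, Off, ARC)

For each player, find the best response to each opponent profile; mutual best responses are the pure NE.
Node 1 against (Off, ARC): payoffs 5, 1 → best response LRU.
Node 1 against (Off, Full): payoffs 9, 6 → best response LRU.
Node 1 against (LRU, ARC): payoffs 7, 4 → best response LRU.
Node 1 against (LRU, Full): payoffs 7, 8 → best response LFU.
Node 2 against (LRU, ARC): payoffs 2, 1 → best response Off.
Node 2 against (LRU, Full): payoffs 6, 8 → best response LRU.
Node 2 against (LFU, ARC): payoffs 2, 8 → best response LRU.
Node 2 against (LFU, Full): payoffs 4, 7 → best response LRU.
Node 3 against (LRU, Off): payoffs 8, 6 → best response ARC.
Node 3 against (LRU, LRU): payoffs 1, 5 → best response Full.
Node 3 against (LFU, Off): payoffs 3, 8 → best response Full.
Node 3 against (LFU, LRU): payoffs 8, 7 → best response ARC.
Mutual best responses: (LRU, Off, ARC).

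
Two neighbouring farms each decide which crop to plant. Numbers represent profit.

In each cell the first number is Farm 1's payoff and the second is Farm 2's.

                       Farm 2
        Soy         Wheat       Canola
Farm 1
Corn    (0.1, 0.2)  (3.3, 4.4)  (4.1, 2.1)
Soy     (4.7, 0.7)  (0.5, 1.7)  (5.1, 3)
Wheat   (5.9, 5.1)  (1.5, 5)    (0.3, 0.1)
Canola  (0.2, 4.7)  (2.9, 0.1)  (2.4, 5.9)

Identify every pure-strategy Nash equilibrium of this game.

The pure Nash equilibria are (Corn, Wheat), (Soy, Canola), (Wheat, Soy).

Farm 1 against Soy: payoffs 0.1, 4.7, 5.9, 0.2 → best response Wheat.
Farm 1 against Wheat: payoffs 3.3, 0.5, 1.5, 2.9 → best response Corn.
Farm 1 against Canola: payoffs 4.1, 5.1, 0.3, 2.4 → best response Soy.
Farm 2 against Corn: payoffs 0.2, 4.4, 2.1 → best response Wheat.
Farm 2 against Soy: payoffs 0.7, 1.7, 3 → best response Canola.
Farm 2 against Wheat: payoffs 5.1, 5, 0.1 → best response Soy.
Farm 2 against Canola: payoffs 4.7, 0.1, 5.9 → best response Canola.
Mutual best responses: (Corn, Wheat); (Soy, Canola); (Wheat, Soy).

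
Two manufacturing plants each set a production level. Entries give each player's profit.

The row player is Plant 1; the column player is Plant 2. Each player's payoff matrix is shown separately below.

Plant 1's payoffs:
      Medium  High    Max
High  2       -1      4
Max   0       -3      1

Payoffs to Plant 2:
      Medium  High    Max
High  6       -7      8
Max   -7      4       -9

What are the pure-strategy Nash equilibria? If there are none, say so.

The unique pure-strategy Nash equilibrium is (High, Max).

Check each profile: it is a Nash equilibrium iff no player can strictly gain by switching unilaterally.
(High, Medium): Plant 2 can switch to Max (6 → 8). Not NE.
(High, High): Plant 2 can switch to Medium (-7 → 6). Not NE.
(High, Max): Plant 1 gets 4, best alternative 1; Plant 2 gets 8, best alternative 6. No profitable deviation — NE.
(Max, Medium): Plant 1 can switch to High (0 → 2). Not NE.
(Max, High): Plant 1 can switch to High (-3 → -1). Not NE.
(Max, Max): Plant 1 can switch to High (1 → 4). Not NE.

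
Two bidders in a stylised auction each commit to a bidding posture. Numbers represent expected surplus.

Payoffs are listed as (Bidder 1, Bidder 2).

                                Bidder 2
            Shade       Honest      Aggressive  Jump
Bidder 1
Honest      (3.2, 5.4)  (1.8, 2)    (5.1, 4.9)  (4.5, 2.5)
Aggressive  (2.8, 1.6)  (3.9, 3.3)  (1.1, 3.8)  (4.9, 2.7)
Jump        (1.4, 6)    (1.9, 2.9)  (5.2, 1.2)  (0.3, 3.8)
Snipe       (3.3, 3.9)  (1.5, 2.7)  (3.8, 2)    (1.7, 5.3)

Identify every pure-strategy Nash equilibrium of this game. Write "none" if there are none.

Mark each player's best response to every combination of opponents' strategies; a profile where every player is best-responding is a pure Nash equilibrium.
Bidder 1 against Shade: payoffs 3.2, 2.8, 1.4, 3.3 → best response Snipe.
Bidder 1 against Honest: payoffs 1.8, 3.9, 1.9, 1.5 → best response Aggressive.
Bidder 1 against Aggressive: payoffs 5.1, 1.1, 5.2, 3.8 → best response Jump.
Bidder 1 against Jump: payoffs 4.5, 4.9, 0.3, 1.7 → best response Aggressive.
Bidder 2 against Honest: payoffs 5.4, 2, 4.9, 2.5 → best response Shade.
Bidder 2 against Aggressive: payoffs 1.6, 3.3, 3.8, 2.7 → best response Aggressive.
Bidder 2 against Jump: payoffs 6, 2.9, 1.2, 3.8 → best response Shade.
Bidder 2 against Snipe: payoffs 3.9, 2.7, 2, 5.3 → best response Jump.
No profile is a mutual best response for all players.

none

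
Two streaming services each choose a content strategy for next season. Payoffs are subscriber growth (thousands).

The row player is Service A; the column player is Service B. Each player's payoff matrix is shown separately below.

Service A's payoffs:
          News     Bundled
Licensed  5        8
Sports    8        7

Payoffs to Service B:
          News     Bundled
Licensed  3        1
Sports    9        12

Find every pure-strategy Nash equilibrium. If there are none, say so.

No pure-strategy Nash equilibrium.

Mark each player's best response to every combination of opponents' strategies; a profile where every player is best-responding is a pure Nash equilibrium.
Service A against News: payoffs 5, 8 → best response Sports.
Service A against Bundled: payoffs 8, 7 → best response Licensed.
Service B against Licensed: payoffs 3, 1 → best response News.
Service B against Sports: payoffs 9, 12 → best response Bundled.
No profile is a mutual best response for all players.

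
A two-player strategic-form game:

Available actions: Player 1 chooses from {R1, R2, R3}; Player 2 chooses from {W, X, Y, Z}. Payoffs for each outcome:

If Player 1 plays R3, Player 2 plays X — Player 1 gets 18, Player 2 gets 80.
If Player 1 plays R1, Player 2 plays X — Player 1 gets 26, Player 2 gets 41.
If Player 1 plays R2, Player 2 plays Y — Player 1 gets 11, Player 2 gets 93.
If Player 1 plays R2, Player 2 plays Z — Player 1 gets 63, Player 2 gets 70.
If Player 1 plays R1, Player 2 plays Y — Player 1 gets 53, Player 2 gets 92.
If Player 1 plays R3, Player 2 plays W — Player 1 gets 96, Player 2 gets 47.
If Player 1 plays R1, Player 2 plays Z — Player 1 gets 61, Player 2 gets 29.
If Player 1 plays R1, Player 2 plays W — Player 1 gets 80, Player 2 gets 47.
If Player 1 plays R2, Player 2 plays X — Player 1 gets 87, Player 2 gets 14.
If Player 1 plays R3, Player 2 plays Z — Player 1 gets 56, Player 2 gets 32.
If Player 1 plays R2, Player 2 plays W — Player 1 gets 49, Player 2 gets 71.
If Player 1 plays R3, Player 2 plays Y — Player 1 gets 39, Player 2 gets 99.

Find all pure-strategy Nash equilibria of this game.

The unique pure-strategy Nash equilibrium is (R1, Y).

(R1, W): Player 1 can switch to R3 (80 → 96). Not NE.
(R1, X): Player 1 can switch to R2 (26 → 87). Not NE.
(R1, Y): Player 1 gets 53, best alternative 39; Player 2 gets 92, best alternative 47. No profitable deviation — NE.
(R1, Z): Player 1 can switch to R2 (61 → 63). Not NE.
(R2, W): Player 1 can switch to R1 (49 → 80). Not NE.
(R2, X): Player 2 can switch to W (14 → 71). Not NE.
(R2, Y): Player 1 can switch to R1 (11 → 53). Not NE.
(The remaining 5 profiles each have a profitable deviation by the same check.)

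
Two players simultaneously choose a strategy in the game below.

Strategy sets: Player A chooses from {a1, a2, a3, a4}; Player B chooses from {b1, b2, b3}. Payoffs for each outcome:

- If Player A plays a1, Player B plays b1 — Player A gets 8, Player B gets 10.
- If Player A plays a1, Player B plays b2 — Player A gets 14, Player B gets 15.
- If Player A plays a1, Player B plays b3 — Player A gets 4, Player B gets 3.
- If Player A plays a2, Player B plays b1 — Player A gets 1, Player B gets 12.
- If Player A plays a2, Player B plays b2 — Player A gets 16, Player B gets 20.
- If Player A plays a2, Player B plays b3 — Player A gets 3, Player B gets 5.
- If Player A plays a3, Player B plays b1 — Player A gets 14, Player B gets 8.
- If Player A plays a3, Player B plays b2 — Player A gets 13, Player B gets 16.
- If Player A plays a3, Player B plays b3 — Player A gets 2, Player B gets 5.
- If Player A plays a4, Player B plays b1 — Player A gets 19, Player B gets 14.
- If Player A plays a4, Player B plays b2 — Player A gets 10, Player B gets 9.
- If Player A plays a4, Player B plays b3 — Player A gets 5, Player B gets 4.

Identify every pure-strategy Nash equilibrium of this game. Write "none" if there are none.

(a1, b1): Player A can switch to a3 (8 → 14). Not NE.
(a1, b2): Player A can switch to a2 (14 → 16). Not NE.
(a1, b3): Player A can switch to a4 (4 → 5). Not NE.
(a2, b1): Player A can switch to a1 (1 → 8). Not NE.
(a2, b2): Player A gets 16, best alternative 14; Player B gets 20, best alternative 12. No profitable deviation — NE.
(a2, b3): Player A can switch to a1 (3 → 4). Not NE.
(a3, b1): Player A can switch to a4 (14 → 19). Not NE.
(a3, b2): Player A can switch to a1 (13 → 14). Not NE.
(a3, b3): Player A can switch to a1 (2 → 4). Not NE.
(a4, b1): Player A gets 19, best alternative 14; Player B gets 14, best alternative 9. No profitable deviation — NE.
(The remaining 2 profiles each have a profitable deviation by the same check.)

(a2, b2) and (a4, b1)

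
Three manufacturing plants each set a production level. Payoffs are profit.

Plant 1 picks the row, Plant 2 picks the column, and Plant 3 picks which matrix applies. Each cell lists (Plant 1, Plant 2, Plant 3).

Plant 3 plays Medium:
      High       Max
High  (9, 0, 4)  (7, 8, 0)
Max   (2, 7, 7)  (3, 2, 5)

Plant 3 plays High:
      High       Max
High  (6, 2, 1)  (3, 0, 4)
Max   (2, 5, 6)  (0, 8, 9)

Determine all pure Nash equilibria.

Plant 1 against (High, Medium): payoffs 9, 2 → best response High.
Plant 1 against (High, High): payoffs 6, 2 → best response High.
Plant 1 against (Max, Medium): payoffs 7, 3 → best response High.
Plant 1 against (Max, High): payoffs 3, 0 → best response High.
Plant 2 against (High, Medium): payoffs 0, 8 → best response Max.
Plant 2 against (High, High): payoffs 2, 0 → best response High.
Plant 2 against (Max, Medium): payoffs 7, 2 → best response High.
Plant 2 against (Max, High): payoffs 5, 8 → best response Max.
Plant 3 against (High, High): payoffs 4, 1 → best response Medium.
Plant 3 against (High, Max): payoffs 0, 4 → best response High.
Plant 3 against (Max, High): payoffs 7, 6 → best response Medium.
Plant 3 against (Max, Max): payoffs 5, 9 → best response High.
No profile is a mutual best response for all players.

No pure-strategy Nash equilibrium.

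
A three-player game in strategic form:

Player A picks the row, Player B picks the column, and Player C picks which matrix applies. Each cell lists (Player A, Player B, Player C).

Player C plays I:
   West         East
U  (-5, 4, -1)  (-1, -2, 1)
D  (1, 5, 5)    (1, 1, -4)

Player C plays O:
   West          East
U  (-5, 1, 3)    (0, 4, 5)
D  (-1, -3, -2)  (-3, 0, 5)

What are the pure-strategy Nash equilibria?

(U, East, O), (D, West, I)

(U, West, I): Player A can switch to D (-5 → 1). Not NE.
(U, West, O): Player A can switch to D (-5 → -1). Not NE.
(U, East, I): Player A can switch to D (-1 → 1). Not NE.
(U, East, O): Player A gets 0, best alternative -3; Player B gets 4, best alternative 1; Player C gets 5, best alternative 1. No profitable deviation — NE.
(D, West, I): Player A gets 1, best alternative -5; Player B gets 5, best alternative 1; Player C gets 5, best alternative -2. No profitable deviation — NE.
(D, West, O): Player B can switch to East (-3 → 0). Not NE.
(D, East, I): Player B can switch to West (1 → 5). Not NE.
(D, East, O): Player A can switch to U (-3 → 0). Not NE.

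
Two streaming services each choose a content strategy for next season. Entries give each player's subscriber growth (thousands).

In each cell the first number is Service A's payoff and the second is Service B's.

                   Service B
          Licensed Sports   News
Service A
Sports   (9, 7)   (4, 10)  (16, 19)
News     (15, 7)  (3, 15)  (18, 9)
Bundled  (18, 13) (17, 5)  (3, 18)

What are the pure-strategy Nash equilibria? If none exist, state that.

For each player, find the best response to each opponent profile; mutual best responses are the pure NE.
Service A against Licensed: payoffs 9, 15, 18 → best response Bundled.
Service A against Sports: payoffs 4, 3, 17 → best response Bundled.
Service A against News: payoffs 16, 18, 3 → best response News.
Service B against Sports: payoffs 7, 10, 19 → best response News.
Service B against News: payoffs 7, 15, 9 → best response Sports.
Service B against Bundled: payoffs 13, 5, 18 → best response News.
No profile is a mutual best response for all players.

There is no pure-strategy Nash equilibrium.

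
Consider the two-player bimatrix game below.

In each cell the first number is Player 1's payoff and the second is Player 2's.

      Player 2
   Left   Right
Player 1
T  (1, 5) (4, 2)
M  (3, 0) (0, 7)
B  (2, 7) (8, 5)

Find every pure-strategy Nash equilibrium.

Player 1 against Left: payoffs 1, 3, 2 → best response M.
Player 1 against Right: payoffs 4, 0, 8 → best response B.
Player 2 against T: payoffs 5, 2 → best response Left.
Player 2 against M: payoffs 0, 7 → best response Right.
Player 2 against B: payoffs 7, 5 → best response Left.
No profile is a mutual best response for all players.

No pure-strategy Nash equilibrium.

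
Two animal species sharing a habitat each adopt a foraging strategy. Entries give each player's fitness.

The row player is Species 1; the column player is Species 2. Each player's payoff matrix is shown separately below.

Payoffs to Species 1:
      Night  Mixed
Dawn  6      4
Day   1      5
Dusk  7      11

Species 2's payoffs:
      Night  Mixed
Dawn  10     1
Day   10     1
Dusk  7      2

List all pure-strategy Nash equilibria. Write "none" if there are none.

The unique pure-strategy Nash equilibrium is (Dusk, Night).

Species 1 against Night: payoffs 6, 1, 7 → best response Dusk.
Species 1 against Mixed: payoffs 4, 5, 11 → best response Dusk.
Species 2 against Dawn: payoffs 10, 1 → best response Night.
Species 2 against Day: payoffs 10, 1 → best response Night.
Species 2 against Dusk: payoffs 7, 2 → best response Night.
Mutual best responses: (Dusk, Night).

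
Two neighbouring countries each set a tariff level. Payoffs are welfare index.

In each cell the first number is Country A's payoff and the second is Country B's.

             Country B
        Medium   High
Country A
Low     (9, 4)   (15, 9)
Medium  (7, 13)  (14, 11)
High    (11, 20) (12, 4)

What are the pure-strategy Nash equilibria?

(Low, Medium): Country A can switch to High (9 → 11). Not NE.
(Low, High): Country A gets 15, best alternative 14; Country B gets 9, best alternative 4. No profitable deviation — NE.
(Medium, Medium): Country A can switch to Low (7 → 9). Not NE.
(Medium, High): Country A can switch to Low (14 → 15). Not NE.
(High, Medium): Country A gets 11, best alternative 9; Country B gets 20, best alternative 4. No profitable deviation — NE.
(High, High): Country A can switch to Low (12 → 15). Not NE.

(Low, High); (High, Medium)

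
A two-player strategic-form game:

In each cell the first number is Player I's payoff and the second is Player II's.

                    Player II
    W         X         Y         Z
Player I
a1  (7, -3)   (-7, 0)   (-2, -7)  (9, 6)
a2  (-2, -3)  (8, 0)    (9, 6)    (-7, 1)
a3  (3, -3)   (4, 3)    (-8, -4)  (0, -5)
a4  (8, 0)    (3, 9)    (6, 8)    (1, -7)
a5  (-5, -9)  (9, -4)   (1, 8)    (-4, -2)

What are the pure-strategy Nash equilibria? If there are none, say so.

Player I against W: payoffs 7, -2, 3, 8, -5 → best response a4.
Player I against X: payoffs -7, 8, 4, 3, 9 → best response a5.
Player I against Y: payoffs -2, 9, -8, 6, 1 → best response a2.
Player I against Z: payoffs 9, -7, 0, 1, -4 → best response a1.
Player II against a1: payoffs -3, 0, -7, 6 → best response Z.
Player II against a2: payoffs -3, 0, 6, 1 → best response Y.
Player II against a3: payoffs -3, 3, -4, -5 → best response X.
Player II against a4: payoffs 0, 9, 8, -7 → best response X.
Player II against a5: payoffs -9, -4, 8, -2 → best response Y.
Mutual best responses: (a1, Z); (a2, Y).

Pure-strategy Nash equilibria: (a1, Z); (a2, Y)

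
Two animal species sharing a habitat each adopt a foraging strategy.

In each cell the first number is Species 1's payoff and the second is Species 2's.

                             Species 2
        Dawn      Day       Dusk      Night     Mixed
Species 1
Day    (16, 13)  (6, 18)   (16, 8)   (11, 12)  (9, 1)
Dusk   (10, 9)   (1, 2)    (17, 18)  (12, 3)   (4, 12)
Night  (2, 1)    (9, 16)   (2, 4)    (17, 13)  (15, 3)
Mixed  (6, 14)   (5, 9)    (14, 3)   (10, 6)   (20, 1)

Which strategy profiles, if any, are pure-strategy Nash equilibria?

The pure Nash equilibria are (Dusk, Dusk) and (Night, Day).

(Day, Dawn): Species 2 can switch to Day (13 → 18). Not NE.
(Day, Day): Species 1 can switch to Night (6 → 9). Not NE.
(Day, Dusk): Species 1 can switch to Dusk (16 → 17). Not NE.
(Day, Night): Species 1 can switch to Dusk (11 → 12). Not NE.
(Day, Mixed): Species 1 can switch to Night (9 → 15). Not NE.
(Dusk, Dawn): Species 1 can switch to Day (10 → 16). Not NE.
(Dusk, Day): Species 1 can switch to Day (1 → 6). Not NE.
(Dusk, Dusk): Species 1 gets 17, best alternative 16; Species 2 gets 18, best alternative 12. No profitable deviation — NE.
(Dusk, Night): Species 1 can switch to Night (12 → 17). Not NE.
(Dusk, Mixed): Species 1 can switch to Day (4 → 9). Not NE.
(Night, Dawn): Species 1 can switch to Day (2 → 16). Not NE.
(Night, Day): Species 1 gets 9, best alternative 6; Species 2 gets 16, best alternative 13. No profitable deviation — NE.
(The remaining 8 profiles each have a profitable deviation by the same check.)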